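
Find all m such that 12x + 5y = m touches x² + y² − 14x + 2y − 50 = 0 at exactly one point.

m = −51 or m = 209

For a tangent, require d(centre, line) = r = 10.
|12·7 + 5·(−1) − m| / √169 = 10
|m − (79)| = 10·13, so m = 209 or m = −51.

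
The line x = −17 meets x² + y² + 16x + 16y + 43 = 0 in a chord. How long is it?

The line gives x = −17. Substituting into the circle:
y² + 16y + 60 = 0
y = −6 or y = −10, giving (−17, −6) and (−17, −10).
|(−17, −6) − (−17, −10)| = √((0)² + (4)²) = 4.

4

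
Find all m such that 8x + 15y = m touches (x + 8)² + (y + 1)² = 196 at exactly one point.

Tangency holds when the distance from the centre (−8, −1) to the line equals the radius 14:
|8·(−8) + 15·(−1) − m| / √289 = 14
|m − (−79)| = 14·17, so m = 159 or m = −317.

m = −317 or m = 159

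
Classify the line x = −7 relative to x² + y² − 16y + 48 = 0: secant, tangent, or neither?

Substituting the line into the circle gives y² − 16y + 97 = 0.
Δ = 256 − 388 = −132.
No real roots: the line does not meet the circle.

neither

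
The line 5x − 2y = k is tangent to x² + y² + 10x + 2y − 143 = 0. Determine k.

k = −23 ± 13√29

The line touches the circle iff its distance from (−5, −1) is 13:
|5·(−5) − 2·(−1) − k| / √29 = 13
|k − (−23)| = 13√29.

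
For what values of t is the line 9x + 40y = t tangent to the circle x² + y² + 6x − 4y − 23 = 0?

t = −193 or t = 299

Tangency holds when the distance from the centre (−3, 2) to the line equals the radius 6:
|9·(−3) + 40·2 − t| / √1681 = 6
|t − (53)| = 6·41, so t = 299 or t = −193.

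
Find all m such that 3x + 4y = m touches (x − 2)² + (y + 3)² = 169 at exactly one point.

The line touches the circle iff its distance from (2, −3) is 13:
|3·2 + 4·(−3) − m| / √25 = 13
|m − (−6)| = 13·5, so m = 59 or m = −71.

m = −71 or m = 59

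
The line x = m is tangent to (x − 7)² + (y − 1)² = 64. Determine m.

m = −1 or m = 15

For a tangent, require d(centre, line) = r = 8.
|1·7 + 0·1 − m| / √1 = 8
|m − (7)| = 8, so m = 15 or m = −1.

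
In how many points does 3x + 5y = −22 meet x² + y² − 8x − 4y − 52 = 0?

Substituting the line into the circle gives 34x² − 8x − 376 = 0.
Δ = 64 − (−51136) = 51200.
Two real roots: the line is a secant.

2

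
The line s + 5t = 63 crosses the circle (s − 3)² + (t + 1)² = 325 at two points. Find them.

Express t = (63 − s)/5 and substitute into the circle:
26s² − 286s − 3276 = 0  ⟹  s² − 11s − 126 = 0
s = 18 or s = −7, giving (18, 9) and (−7, 14).

(−7, 14) and (18, 9)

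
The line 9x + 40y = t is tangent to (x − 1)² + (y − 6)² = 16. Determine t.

Tangency holds when the distance from the centre (1, 6) to the line equals the radius 4:
|9·1 + 40·6 − t| / √1681 = 4
|t − (249)| = 4·41, so t = 413 or t = 85.

t = 85 or t = 413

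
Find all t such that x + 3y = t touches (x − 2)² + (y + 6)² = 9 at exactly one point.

The line touches the circle iff its distance from (2, −6) is 3:
|1·2 + 3·(−6) − t| / √10 = 3
|t − (−16)| = 3√10.

t = −16 ± 3√10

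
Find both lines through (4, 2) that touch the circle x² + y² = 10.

3x − y = 10 and x + 3y = 10

Write the tangent as mx − y + (2 − m·(4)) = 0 and set its distance from the centre to √10:
[m·(−4) − (−2)]² = 10(m² + 1)
3m² − 8m − 3 = 0, so m = 3 or m = −1/3.
Through (4, 2) these give 3x − y = 10 and x + 3y = 10.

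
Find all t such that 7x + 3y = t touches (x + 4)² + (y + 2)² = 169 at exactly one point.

t = −34 ± 13√58

Tangency holds when the distance from the centre (−4, −2) to the line equals the radius 13:
|7·(−4) + 3·(−2) − t| / √58 = 13
|t − (−34)| = 13√58.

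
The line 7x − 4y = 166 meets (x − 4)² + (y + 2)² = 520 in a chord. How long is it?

Express y = (−166 + 7x)/4 and substitute into the circle:
65x² − 2340x + 16900 = 0  ⟹  x² − 36x + 260 = 0
x = 26 or x = 10, giving (26, 4) and (10, −24).
Chord length = distance between (26, 4) and (10, −24) = √1040 = 4√65.

4√65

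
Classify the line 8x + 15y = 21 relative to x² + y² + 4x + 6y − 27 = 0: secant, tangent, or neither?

secant

Substituting the line into the circle gives 289x² − 156x − 3744 = 0.
Δ = 24336 − (−4328064) = 4352400.
Two real roots: the line is a secant.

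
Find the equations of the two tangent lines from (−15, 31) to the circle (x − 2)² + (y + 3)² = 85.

9x + 2y = −73 and 7x + 6y = 81

A line y − (31) = m(x − (−15)) is tangent when its distance from (2, −3) is √85:
(17m − (−34))² = 85(m² + 1)
12m² + 68m + 63 = 0, so m = −9/2 or m = −7/6.
Through (−15, 31) these give 9x + 2y = −73 and 7x + 6y = 81.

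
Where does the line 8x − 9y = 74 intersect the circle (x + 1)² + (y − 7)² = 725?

(−11, −18) and (25, 14)

Substitute y = (−74 + 8x)/9:
145x² − 2030x − 39875 = 0  ⟹  x² − 14x − 275 = 0
x = 25 or x = −11, giving (25, 14) and (−11, −18).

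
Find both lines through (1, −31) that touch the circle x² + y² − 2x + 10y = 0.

Let a tangent through (1, −31) have slope m. Its distance from (1, −5) must equal √26:
[m·(0) − (26)]² = 26(m² + 1)
m² − 25 = 0, so m = −5 or m = 5.
Through (1, −31) these give 5x + y = −26 and 5x − y = 36.

5x + y = −26 and 5x − y = 36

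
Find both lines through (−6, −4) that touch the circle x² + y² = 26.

Let a tangent through (−6, −4) have slope m. Its distance from (0, 0) must equal √26:
(6m − (4))² = 26(m² + 1)
5m² − 24m − 5 = 0, so m = 5 or m = −1/5.
Through (−6, −4) these give 5x − y = −26 and x + 5y = −26.

5x − y = −26 and x + 5y = −26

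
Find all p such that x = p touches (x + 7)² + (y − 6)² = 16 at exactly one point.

p = −11 or p = −3

The line touches the circle iff its distance from (−7, 6) is 4:
|1·(−7) + 0·6 − p| / √1 = 4
|p − (−7)| = 4, so p = −3 or p = −11.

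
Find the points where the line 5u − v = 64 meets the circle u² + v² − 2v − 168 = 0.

(12, −4) and (13, 1)

Express v = 5u − 64 and substitute into the circle:
26u² − 650u + 4056 = 0  ⟹  u² − 25u + 156 = 0
u = 13 or u = 12, giving (13, 1) and (12, −4).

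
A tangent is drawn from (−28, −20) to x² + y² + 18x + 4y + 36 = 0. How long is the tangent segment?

2√159

The centre is (−9, −2) and r = 7. The square of the distance from P to the centre is 361 + 324 = 685.
The tangent meets the radius at right angles, so tangent² = |PO|² − r² = 685 − 49 = 636.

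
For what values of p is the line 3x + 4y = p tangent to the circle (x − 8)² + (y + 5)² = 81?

p = −41 or p = 49

Tangency holds when the distance from the centre (8, −5) to the line equals the radius 9:
|3·8 + 4·(−5) − p| / √25 = 9
|p − (4)| = 9·5, so p = 49 or p = −41.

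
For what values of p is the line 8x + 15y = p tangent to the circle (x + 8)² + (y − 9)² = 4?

p = 37 or p = 105

Tangency holds when the distance from the centre (−8, 9) to the line equals the radius 2:
|8·(−8) + 15·9 − p| / √289 = 2
|p − (71)| = 2·17, so p = 105 or p = 37.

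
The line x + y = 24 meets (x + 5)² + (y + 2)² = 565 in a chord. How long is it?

The distance from (−5, −2) to the line is 31/√2, and r² = 565.
Chord = 2√(r² − d²) = 2·√(169/2) = 13√2.

13√2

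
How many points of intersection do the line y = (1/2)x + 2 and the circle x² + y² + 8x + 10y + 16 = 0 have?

2

Substituting the line into the circle gives 5x² + 60x + 160 = 0.
Δ = 3600 − 3200 = 400.
Two real roots: the line is a secant.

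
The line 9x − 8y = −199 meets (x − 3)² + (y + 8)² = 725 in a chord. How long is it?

2√145

From the line, y = (199 + 9x)/8. Substituting:
145x² + 4350x + 23345 = 0  ⟹  x² + 30x + 161 = 0
x = −7 or x = −23, giving (−7, 17) and (−23, −1).
Chord length = distance between (−7, 17) and (−23, −1) = √580 = 2√145.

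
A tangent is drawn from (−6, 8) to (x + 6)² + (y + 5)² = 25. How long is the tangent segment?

12

With centre O = (−6, −5), |OP|² = 169 and r² = 25.
Power of the point: PT² = |PO|² − r² = 144, so PT = 12.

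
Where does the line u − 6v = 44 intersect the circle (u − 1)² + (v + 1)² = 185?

Substitute v = (−44 + u)/6:
37u² − 148u − 5180 = 0  ⟹  u² − 4u − 140 = 0
u = 14 or u = −10, giving (14, −5) and (−10, −9).

(−10, −9) and (14, −5)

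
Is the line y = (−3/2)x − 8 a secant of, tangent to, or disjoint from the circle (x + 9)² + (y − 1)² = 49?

d² = (3·(−9) + 2·1 − (−16))²/13 = 81/13; r² = 49.
Since d² < r², the line cuts the circle twice.

secant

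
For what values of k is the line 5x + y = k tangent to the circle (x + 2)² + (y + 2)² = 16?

The line touches the circle iff its distance from (−2, −2) is 4:
|5·(−2) + 1·(−2) − k| / √26 = 4
|k − (−12)| = 4√26.

k = −12 ± 4√26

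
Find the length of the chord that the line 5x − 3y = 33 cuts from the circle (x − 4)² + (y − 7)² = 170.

From the line, y = (−33 + 5x)/3. Substituting:
34x² − 612x + 1530 = 0  ⟹  x² − 18x + 45 = 0
x = 15 or x = 3, giving (15, 14) and (3, −6).
|(15, 14) − (3, −6)| = √((12)² + (20)²) = 4√34.

4√34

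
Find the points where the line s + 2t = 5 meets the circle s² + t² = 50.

From the line, t = (5 − s)/2. Substituting:
5s² − 10s − 175 = 0  ⟹  s² − 2s − 35 = 0
s = 7 or s = −5, giving (7, −1) and (−5, 5).

(−5, 5) and (7, −1)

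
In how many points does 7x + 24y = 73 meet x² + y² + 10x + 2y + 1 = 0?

Centre (−5, −1), r² = 25. Distance² from centre to line = (−132)²/625 = 17424/625.
Since d² > r², the line lies outside the circle.

0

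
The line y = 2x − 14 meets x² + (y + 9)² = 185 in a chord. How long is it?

From the line, y = 2x − 14. Substituting:
5x² − 20x − 160 = 0  ⟹  x² − 4x − 32 = 0
x = 8 or x = −4, giving (8, 2) and (−4, −22).
Chord length = distance between (8, 2) and (−4, −22) = √720 = 12√5.

12√5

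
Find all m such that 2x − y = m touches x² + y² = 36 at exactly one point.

m = ±6√5

The line touches the circle iff its distance from (0, 0) is 6:
|2·0 − 1·0 − m| / √5 = 6
|m| = 6√5.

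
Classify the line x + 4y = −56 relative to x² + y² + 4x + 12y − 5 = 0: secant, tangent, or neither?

Substituting the line into the circle gives 17x² + 128x + 368 = 0.
Discriminant = (128)² − 4·17·(368) = −8640 < 0.
No real roots: the line does not meet the circle.

neither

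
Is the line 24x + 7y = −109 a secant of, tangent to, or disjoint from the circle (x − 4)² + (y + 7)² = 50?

secant

Substituting the line into the circle gives 625x² + 2488x + 1934 = 0.
Discriminant = (2488)² − 4·625·(1934) = 1355144 > 0.
Two real roots: the line is a secant.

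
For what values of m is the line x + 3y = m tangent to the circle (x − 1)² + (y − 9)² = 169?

m = 28 ± 13√10

For a tangent, require d(centre, line) = r = 13.
|1·1 + 3·9 − m| / √10 = 13
|m − (28)| = 13√10.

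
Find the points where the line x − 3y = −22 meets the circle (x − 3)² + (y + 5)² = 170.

From the line, y = (22 + x)/3. Substituting:
10x² + 20x − 80 = 0  ⟹  x² + 2x − 8 = 0
x = 2 or x = −4, giving (2, 8) and (−4, 6).

(−4, 6) and (2, 8)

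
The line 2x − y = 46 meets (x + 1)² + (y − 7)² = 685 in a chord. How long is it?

8√5

The distance from (−1, 7) to the line is 55/√5, and r² = 685.
Half the chord is √(r² − d²) = √(80), so the full chord is 8√5.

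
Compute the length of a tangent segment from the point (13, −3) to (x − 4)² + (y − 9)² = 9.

With centre O = (4, 9), |OP|² = 225 and r² = 9.
By the tangent–radius right angle, tangent length = √(|PO|² − r²) = √216 = 6√6.

6√6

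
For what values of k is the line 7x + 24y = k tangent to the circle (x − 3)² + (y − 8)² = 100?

k = −37 or k = 463

The line touches the circle iff its distance from (3, 8) is 10:
|7·3 + 24·8 − k| / √625 = 10
|k − (213)| = 10·25, so k = 463 or k = −37.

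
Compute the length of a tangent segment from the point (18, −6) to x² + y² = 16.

2√86

With centre O = (0, 0), |OP|² = 360 and r² = 16.
The tangent meets the radius at right angles, so tangent² = |PO|² − r² = 360 − 16 = 344.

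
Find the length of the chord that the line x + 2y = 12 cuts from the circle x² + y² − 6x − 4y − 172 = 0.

12√5

The distance from (3, 2) to the line is 5/√5, and r² = 185.
Half the chord is √(r² − d²) = √(180), so the full chord is 12√5.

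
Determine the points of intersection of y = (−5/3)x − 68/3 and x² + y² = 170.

Substitute y = (−68 − 5x)/3:
34x² + 680x + 3094 = 0  ⟹  x² + 20x + 91 = 0
x = −7 or x = −13, giving (−7, −11) and (−13, −1).

(−13, −1) and (−7, −11)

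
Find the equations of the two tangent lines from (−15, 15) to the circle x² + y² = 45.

Write the tangent as mx − y + (15 − m·(−15)) = 0 and set its distance from the centre to 3√5:
[m·(15) − (−15)]² = 45(m² + 1)
2m² + 5m + 2 = 0, so m = −2 or m = −1/2.
Through (−15, 15) these give 2x + y = −15 and x + 2y = 15.

2x + y = −15 and x + 2y = 15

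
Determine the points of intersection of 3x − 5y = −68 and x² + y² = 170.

(−11, 7) and (−1, 13)

Express y = (68 + 3x)/5 and substitute into the circle:
34x² + 408x + 374 = 0  ⟹  x² + 12x + 11 = 0
x = −1 or x = −11, giving (−1, 13) and (−11, 7).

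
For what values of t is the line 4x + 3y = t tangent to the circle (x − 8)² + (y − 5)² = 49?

The line touches the circle iff its distance from (8, 5) is 7:
|4·8 + 3·5 − t| / √25 = 7
|t − (47)| = 7·5, so t = 82 or t = 12.

t = 12 or t = 82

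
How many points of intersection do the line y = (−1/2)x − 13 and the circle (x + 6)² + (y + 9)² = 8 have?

Substituting the line into the circle gives 5x² + 64x + 176 = 0.
Δ = 4096 − 3520 = 576.
Two real roots: the line is a secant.

2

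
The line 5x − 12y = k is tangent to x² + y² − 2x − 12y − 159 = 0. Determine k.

For a tangent, require d(centre, line) = r = 14.
|5·1 − 12·6 − k| / √169 = 14
|k − (−67)| = 14·13, so k = 115 or k = −249.

k = −249 or k = 115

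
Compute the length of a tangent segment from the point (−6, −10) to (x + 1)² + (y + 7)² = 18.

4

Centre (−1, −7), r² = 18. |PO|² = (−5)² + (−3)² = 34.
The tangent meets the radius at right angles, so tangent² = |PO|² − r² = 34 − 18 = 16.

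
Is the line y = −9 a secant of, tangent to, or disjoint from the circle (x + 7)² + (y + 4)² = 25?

tangent

Substituting the line into the circle gives x² + 14x + 49 = 0.
Δ = 196 − 196 = 0.
A repeated root: the line is tangent.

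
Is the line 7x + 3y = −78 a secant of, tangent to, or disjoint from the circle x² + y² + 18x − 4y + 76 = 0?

secant

Centre (−9, 2), r² = 9. Distance² from centre to line = (21)²/58 = 441/58.
Since d² < r², the line cuts the circle twice.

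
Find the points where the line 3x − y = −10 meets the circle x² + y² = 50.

Substitute y = 3x + 10:
10x² + 60x + 50 = 0  ⟹  x² + 6x + 5 = 0
x = −1 or x = −5, giving (−1, 7) and (−5, −5).

(−5, −5) and (−1, 7)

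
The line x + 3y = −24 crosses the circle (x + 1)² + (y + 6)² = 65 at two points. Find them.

From the line, y = (−24 − x)/3. Substituting:
10x² + 30x − 540 = 0  ⟹  x² + 3x − 54 = 0
x = 6 or x = −9, giving (6, −10) and (−9, −5).

(−9, −5) and (6, −10)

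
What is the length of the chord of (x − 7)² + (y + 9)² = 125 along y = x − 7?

Express y = x − 7 and substitute into the circle:
2x² − 10x − 72 = 0  ⟹  x² − 5x − 36 = 0
x = 9 or x = −4, giving (9, 2) and (−4, −11).
|(9, 2) − (−4, −11)| = √((13)² + (13)²) = 13√2.

13√2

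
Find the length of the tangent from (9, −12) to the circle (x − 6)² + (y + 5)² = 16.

√42

Centre (6, −5), r² = 16. |PO|² = (3)² + (−7)² = 58.
Power of the point: PT² = |PO|² − r² = 42, so PT = √42.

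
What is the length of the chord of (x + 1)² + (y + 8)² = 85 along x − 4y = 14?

Centre (−1, −8), r² = 85. Perpendicular distance d from centre to line = |17| / √17 = 17/√17.
Half the chord is √(r² − d²) = √(68), so the full chord is 4√17.

4√17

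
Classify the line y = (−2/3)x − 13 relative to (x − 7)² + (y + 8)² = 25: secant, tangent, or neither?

neither

d² = (2·7 + 3·(−8) − (−39))²/13 = 841/13; r² = 25.
Since d² > r², the line lies outside the circle.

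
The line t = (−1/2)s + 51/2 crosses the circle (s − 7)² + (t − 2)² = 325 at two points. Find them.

(13, 19) and (17, 17)

Express t = (51 − s)/2 and substitute into the circle:
5s² − 150s + 1105 = 0  ⟹  s² − 30s + 221 = 0
s = 17 or s = 13, giving (17, 17) and (13, 19).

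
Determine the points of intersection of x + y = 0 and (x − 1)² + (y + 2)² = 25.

From the line, y = −x. Substituting:
2x² − 6x − 20 = 0  ⟹  x² − 3x − 10 = 0
x = 5 or x = −2, giving (5, −5) and (−2, 2).

(−2, 2) and (5, −5)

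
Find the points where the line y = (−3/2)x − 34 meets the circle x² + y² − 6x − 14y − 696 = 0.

Express y = (−68 − 3x)/2 and substitute into the circle:
13x² + 468x + 3744 = 0  ⟹  x² + 36x + 288 = 0
x = −12 or x = −24, giving (−12, −16) and (−24, 2).

(−24, 2) and (−12, −16)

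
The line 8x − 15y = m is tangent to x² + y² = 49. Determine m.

Tangency holds when the distance from the centre (0, 0) to the line equals the radius 7:
|8·0 − 15·0 − m| / √289 = 7
|m| = 7·17, so m = 119 or m = −119.

m = −119 or m = 119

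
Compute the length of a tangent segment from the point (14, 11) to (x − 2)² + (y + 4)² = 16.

√353

With centre O = (2, −4), |OP|² = 369 and r² = 16.
The tangent meets the radius at right angles, so tangent² = |PO|² − r² = 369 − 16 = 353.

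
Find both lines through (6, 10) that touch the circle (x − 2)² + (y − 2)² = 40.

A line y − (10) = m(x − (6)) is tangent when its distance from (2, 2) is 2√10:
[m·(−4) − (−8)]² = 40(m² + 1)
3m² + 8m − 3 = 0, so m = −3 or m = 1/3.
With m = −3: 3x + y = 28. With m = 1/3: x − 3y = −24.

3x + y = 28 and x − 3y = −24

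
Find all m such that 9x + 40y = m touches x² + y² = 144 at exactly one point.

Tangency holds when the distance from the centre (0, 0) to the line equals the radius 12:
|9·0 + 40·0 − m| / √1681 = 12
|m| = 12·41, so m = 492 or m = −492.

m = −492 or m = 492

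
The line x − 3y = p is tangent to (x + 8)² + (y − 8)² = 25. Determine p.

Tangency holds when the distance from the centre (−8, 8) to the line equals the radius 5:
|1·(−8) − 3·8 − p| / √10 = 5
|p − (−32)| = 5√10.

p = −32 ± 5√10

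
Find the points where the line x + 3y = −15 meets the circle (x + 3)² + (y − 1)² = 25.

(−6, −3) and (−3, −4)

Express y = (−15 − x)/3 and substitute into the circle:
10x² + 90x + 180 = 0  ⟹  x² + 9x + 18 = 0
x = −3 or x = −6, giving (−3, −4) and (−6, −3).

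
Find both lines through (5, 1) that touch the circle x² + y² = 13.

3x − 2y = 13 and 2x + 3y = 13

Let a tangent through (5, 1) have slope m. Its distance from (0, 0) must equal √13:
(−5m − (−1))² = 13(m² + 1)
6m² − 5m − 6 = 0, so m = 3/2 or m = −2/3.
With m = 3/2: 3x − 2y = 13. With m = −2/3: 2x + 3y = 13.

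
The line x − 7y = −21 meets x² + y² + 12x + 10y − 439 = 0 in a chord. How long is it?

The distance from (−6, −5) to the line is 50/√50, and r² = 500.
Half the chord is √(r² − d²) = √(450), so the full chord is 30√2.

30√2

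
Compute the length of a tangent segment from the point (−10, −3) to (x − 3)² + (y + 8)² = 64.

Centre (3, −8), r² = 64. |PO|² = (−13)² + (5)² = 194.
By the tangent–radius right angle, tangent length = √(|PO|² − r²) = √130.

√130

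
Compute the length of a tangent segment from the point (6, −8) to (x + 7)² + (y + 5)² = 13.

The centre is (−7, −5) and r = √13. The square of the distance from P to the centre is 169 + 9 = 178.
The tangent meets the radius at right angles, so tangent² = |PO|² − r² = 178 − 13 = 165.

√165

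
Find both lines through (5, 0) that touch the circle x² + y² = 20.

Let a tangent through (5, 0) have slope m. Its distance from (0, 0) must equal 2√5:
[m·(−5) − (0)]² = 20(m² + 1)
m² − 4 = 0, so m = −2 or m = 2.
Through (5, 0) these give 2x + y = 10 and 2x − y = 10.

2x + y = 10 and 2x − y = 10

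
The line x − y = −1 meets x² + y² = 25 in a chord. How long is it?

7√2

Express y = x + 1 and substitute into the circle:
2x² + 2x − 24 = 0  ⟹  x² + x − 12 = 0
x = 3 or x = −4, giving (3, 4) and (−4, −3).
|(3, 4) − (−4, −3)| = √((7)² + (7)²) = 7√2.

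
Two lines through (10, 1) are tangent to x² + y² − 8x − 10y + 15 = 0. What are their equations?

Let a tangent through (10, 1) have slope m. Its distance from (4, 5) must equal √26:
[m·(−6) − (4)]² = 26(m² + 1)
5m² + 24m − 5 = 0, so m = 1/5 or m = −5.
Through (10, 1) these give x − 5y = 5 and 5x + y = 51.

x − 5y = 5 and 5x + y = 51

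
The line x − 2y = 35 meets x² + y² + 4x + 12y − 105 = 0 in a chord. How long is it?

4√5

The distance from (−2, −6) to the line is 25/√5, and r² = 145.
Chord = 2√(r² − d²) = 2·√(20) = 4√5.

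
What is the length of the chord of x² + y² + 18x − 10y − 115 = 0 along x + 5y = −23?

5√26

From the line, y = (−23 − x)/5. Substituting:
26x² + 546x − 1196 = 0  ⟹  x² + 21x − 46 = 0
x = 2 or x = −23, giving (2, −5) and (−23, 0).
Chord length = distance between (2, −5) and (−23, 0) = √650 = 5√26.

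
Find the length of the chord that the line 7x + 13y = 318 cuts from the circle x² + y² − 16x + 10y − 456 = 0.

Substitute y = (318 − 7x)/13:
218x² − 8066x + 65400 = 0  ⟹  x² − 37x + 300 = 0
x = 25 or x = 12, giving (25, 11) and (12, 18).
Chord length = distance between (25, 11) and (12, 18) = √218 = √218.

√218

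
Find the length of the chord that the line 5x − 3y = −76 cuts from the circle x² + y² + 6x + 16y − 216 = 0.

3√34

Centre (−3, −8), r² = 289. Perpendicular distance d from centre to line = |85| / √34 = 85/√34.
Half the chord is √(r² − d²) = √(153/2), so the full chord is 3√34.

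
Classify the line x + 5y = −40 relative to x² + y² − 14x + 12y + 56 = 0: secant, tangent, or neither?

Centre (7, −6), r² = 29. Distance² from centre to line = (17)²/26 = 289/26.
Since d² < r², the line cuts the circle twice.

secant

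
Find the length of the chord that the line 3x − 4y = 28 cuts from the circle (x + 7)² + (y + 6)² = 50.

10

From the line, y = (−28 + 3x)/4. Substituting:
25x² + 200x = 0  ⟹  x² + 8x = 0
x = 0 or x = −8, giving (0, −7) and (−8, −13).
|(0, −7) − (−8, −13)| = √((8)² + (6)²) = 10.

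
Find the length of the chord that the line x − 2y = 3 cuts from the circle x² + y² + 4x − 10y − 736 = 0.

24√5

Substitute y = (−3 + x)/2:
5x² − 10x − 2875 = 0  ⟹  x² − 2x − 575 = 0
x = 25 or x = −23, giving (25, 11) and (−23, −13).
Chord length = distance between (25, 11) and (−23, −13) = √2880 = 24√5.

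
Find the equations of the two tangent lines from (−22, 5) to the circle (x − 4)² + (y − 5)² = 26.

Write the tangent as mx − y + (5 − m·(−22)) = 0 and set its distance from the centre to √26:
(26m − (0))² = 26(m² + 1)
25m² − 1 = 0, so m = 1/5 or m = −1/5.
With m = 1/5: x − 5y = −47. With m = −1/5: x + 5y = 3.

x − 5y = −47 and x + 5y = 3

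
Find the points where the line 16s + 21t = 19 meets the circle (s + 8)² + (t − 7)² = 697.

Express t = (19 − 16s)/21 and substitute into the circle:
697s² + 11152s − 262769 = 0  ⟹  s² + 16s − 377 = 0
s = 13 or s = −29, giving (13, −9) and (−29, 23).

(−29, 23) and (13, −9)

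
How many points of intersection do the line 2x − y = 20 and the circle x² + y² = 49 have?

0

Substituting the line into the circle gives 5x² − 80x + 351 = 0.
Discriminant = (−80)² − 4·5·(351) = −620 < 0.
No real roots: the line does not meet the circle.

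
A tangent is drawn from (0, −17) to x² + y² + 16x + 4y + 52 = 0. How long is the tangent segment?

√273

Centre (−8, −2), r² = 16. |PO|² = (8)² + (−15)² = 289.
The tangent meets the radius at right angles, so tangent² = |PO|² − r² = 289 − 16 = 273.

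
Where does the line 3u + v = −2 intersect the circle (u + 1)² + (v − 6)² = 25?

Express v = −3u − 2 and substitute into the circle:
10u² + 50u + 40 = 0  ⟹  u² + 5u + 4 = 0
u = −1 or u = −4, giving (−1, 1) and (−4, 10).

(−4, 10) and (−1, 1)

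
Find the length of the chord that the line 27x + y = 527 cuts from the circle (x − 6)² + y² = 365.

√730

The distance from (6, 0) to the line is 365/√730, and r² = 365.
Half the chord is √(r² − d²) = √(365/2), so the full chord is √730.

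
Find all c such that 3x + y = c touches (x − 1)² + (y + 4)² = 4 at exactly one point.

For a tangent, require d(centre, line) = r = 2.
|3·1 + 1·(−4) − c| / √10 = 2
|c − (−1)| = 2√10.

c = −1 ± 2√10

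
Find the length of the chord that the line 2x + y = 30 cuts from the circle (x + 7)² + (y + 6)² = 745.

14√5

Centre (−7, −6), r² = 745. Perpendicular distance d from centre to line = |−50| / √5 = 50/√5.
Chord = 2√(r² − d²) = 2·√(245) = 14√5.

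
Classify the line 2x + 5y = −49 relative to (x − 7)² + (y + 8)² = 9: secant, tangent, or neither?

neither

Substituting the line into the circle gives 29x² − 314x + 1081 = 0.
Δ = 98596 − 125396 = −26800.
No real roots: the line does not meet the circle.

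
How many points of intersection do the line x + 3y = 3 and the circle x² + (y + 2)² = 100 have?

d² = (1·0 + 3·(−2) − (3))²/10 = 81/10; r² = 100.
Since d² < r², the line cuts the circle twice.

2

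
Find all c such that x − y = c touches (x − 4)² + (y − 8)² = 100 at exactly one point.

c = −4 ± 10√2

The line touches the circle iff its distance from (4, 8) is 10:
|1·4 − 1·8 − c| / √2 = 10
|c − (−4)| = 10√2.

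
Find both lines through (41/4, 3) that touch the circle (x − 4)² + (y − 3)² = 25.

4x − 3y = 32 and 4x + 3y = 50

Let a tangent through (41/4, 3) have slope m. Its distance from (4, 3) must equal 5:
[m·(−25/4) − (0)]² = 25(m² + 1)
9m² − 16 = 0, so m = 4/3 or m = −4/3.
With m = 4/3: 4x − 3y = 32. With m = −4/3: 4x + 3y = 50.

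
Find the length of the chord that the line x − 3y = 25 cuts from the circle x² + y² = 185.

7√10

Substitute y = (−25 + x)/3:
10x² − 50x − 1040 = 0  ⟹  x² − 5x − 104 = 0
x = 13 or x = −8, giving (13, −4) and (−8, −11).
Chord length = distance between (13, −4) and (−8, −11) = √490 = 7√10.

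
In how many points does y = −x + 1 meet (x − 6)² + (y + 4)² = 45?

Substituting the line into the circle gives 2x² − 22x + 16 = 0.
Δ = 484 − 128 = 356.
Two real roots: the line is a secant.

2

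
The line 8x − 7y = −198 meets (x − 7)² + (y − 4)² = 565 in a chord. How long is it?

2√113

The distance from (7, 4) to the line is 226/√113, and r² = 565.
Chord = 2√(r² − d²) = 2·√(113) = 2√113.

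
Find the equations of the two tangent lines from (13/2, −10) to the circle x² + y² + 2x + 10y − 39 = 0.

Write the tangent as mx − y + (−10 − m·(13/2)) = 0 and set its distance from the centre to √65:
(−15/2m − (5))² = 65(m² + 1)
7m² − 60m + 32 = 0, so m = 4/7 or m = 8.
Through (13/2, −10) these give 4x − 7y = 96 and 8x − y = 62.

4x − 7y = 96 and 8x − y = 62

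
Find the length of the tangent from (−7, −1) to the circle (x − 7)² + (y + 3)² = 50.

5√6

With centre O = (7, −3), |OP|² = 200 and r² = 50.
The tangent meets the radius at right angles, so tangent² = |PO|² − r² = 200 − 50 = 150.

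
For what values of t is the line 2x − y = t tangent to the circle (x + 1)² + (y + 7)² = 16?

t = 5 ± 4√5

For a tangent, require d(centre, line) = r = 4.
|2·(−1) − 1·(−7) − t| / √5 = 4
|t − (5)| = 4√5.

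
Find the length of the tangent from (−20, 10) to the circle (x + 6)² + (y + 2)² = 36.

4√19

Centre (−6, −2), r² = 36. |PO|² = (−14)² + (12)² = 340.
Power of the point: PT² = |PO|² − r² = 304, so PT = 4√19.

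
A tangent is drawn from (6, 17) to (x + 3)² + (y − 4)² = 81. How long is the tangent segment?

Centre (−3, 4), r² = 81. |PO|² = (9)² + (13)² = 250.
The tangent meets the radius at right angles, so tangent² = |PO|² − r² = 250 − 81 = 169.

13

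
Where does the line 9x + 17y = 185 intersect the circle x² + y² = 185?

Express y = (185 − 9x)/17 and substitute into the circle:
370x² − 3330x − 19240 = 0  ⟹  x² − 9x − 52 = 0
x = 13 or x = −4, giving (13, 4) and (−4, 13).

(−4, 13) and (13, 4)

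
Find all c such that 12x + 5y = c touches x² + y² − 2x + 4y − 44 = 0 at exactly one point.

c = −89 or c = 93

Tangency holds when the distance from the centre (1, −2) to the line equals the radius 7:
|12·1 + 5·(−2) − c| / √169 = 7
|c − (2)| = 7·13, so c = 93 or c = −89.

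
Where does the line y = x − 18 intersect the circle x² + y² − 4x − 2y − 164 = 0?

Substitute y = x − 18:
2x² − 42x + 196 = 0  ⟹  x² − 21x + 98 = 0
x = 14 or x = 7, giving (14, −4) and (7, −11).

(7, −11) and (14, −4)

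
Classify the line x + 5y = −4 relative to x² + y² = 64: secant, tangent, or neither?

d² = (1·0 + 5·0 − (−4))²/26 = 8/13; r² = 64.
Since d² < r², the line cuts the circle twice.

secant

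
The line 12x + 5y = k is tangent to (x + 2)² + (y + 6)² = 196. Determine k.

The line touches the circle iff its distance from (−2, −6) is 14:
|12·(−2) + 5·(−6) − k| / √169 = 14
|k − (−54)| = 14·13, so k = 128 or k = −236.

k = −236 or k = 128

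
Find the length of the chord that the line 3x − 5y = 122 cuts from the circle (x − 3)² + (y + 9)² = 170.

2√34

Substitute y = (−122 + 3x)/5:
34x² − 612x + 1904 = 0  ⟹  x² − 18x + 56 = 0
x = 14 or x = 4, giving (14, −16) and (4, −22).
Chord length = distance between (14, −16) and (4, −22) = √136 = 2√34.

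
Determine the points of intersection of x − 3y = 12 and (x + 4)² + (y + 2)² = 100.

From the line, y = (−12 + x)/3. Substituting:
10x² + 60x − 720 = 0  ⟹  x² + 6x − 72 = 0
x = 6 or x = −12, giving (6, −2) and (−12, −8).

(−12, −8) and (6, −2)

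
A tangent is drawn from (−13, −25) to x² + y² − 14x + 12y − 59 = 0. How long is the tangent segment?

√617

Centre (7, −6), r² = 144. |PO|² = (−20)² + (−19)² = 761.
Power of the point: PT² = |PO|² − r² = 617, so PT = √617.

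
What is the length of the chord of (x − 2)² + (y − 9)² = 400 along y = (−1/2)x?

Express y = (−x)/2 and substitute into the circle:
5x² + 20x − 1260 = 0  ⟹  x² + 4x − 252 = 0
x = 14 or x = −18, giving (14, −7) and (−18, 9).
|(14, −7) − (−18, 9)| = √((32)² + (−16)²) = 16√5.

16√5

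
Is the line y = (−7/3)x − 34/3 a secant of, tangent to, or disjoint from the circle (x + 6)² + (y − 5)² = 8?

secant

Centre (−6, 5), r² = 8. Distance² from centre to line = (7)²/58 = 49/58.
Since d² < r², the line cuts the circle twice.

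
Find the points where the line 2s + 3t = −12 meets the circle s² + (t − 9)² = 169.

Substitute t = (−12 − 2s)/3:
13s² + 156s = 0  ⟹  s² + 12s = 0
s = 0 or s = −12, giving (0, −4) and (−12, 4).

(−12, 4) and (0, −4)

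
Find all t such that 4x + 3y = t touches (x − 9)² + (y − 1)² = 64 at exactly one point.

For a tangent, require d(centre, line) = r = 8.
|4·9 + 3·1 − t| / √25 = 8
|t − (39)| = 8·5, so t = 79 or t = −1.

t = −1 or t = 79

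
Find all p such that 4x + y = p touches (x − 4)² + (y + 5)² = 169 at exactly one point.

p = 11 ± 13√17

The line touches the circle iff its distance from (4, −5) is 13:
|4·4 + 1·(−5) − p| / √17 = 13
|p − (11)| = 13√17.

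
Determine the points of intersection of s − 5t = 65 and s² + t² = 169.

From the line, t = (−65 + s)/5. Substituting:
26s² − 130s = 0  ⟹  s² − 5s = 0
s = 5 or s = 0, giving (5, −12) and (0, −13).

(0, −13) and (5, −12)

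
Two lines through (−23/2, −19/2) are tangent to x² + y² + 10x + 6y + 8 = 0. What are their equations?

A line y − (−19/2) = m(x − (−23/2)) is tangent when its distance from (−5, −3) is √26:
[m·(13/2) − (13/2)]² = 26(m² + 1)
5m² − 26m + 5 = 0, so m = 5 or m = 1/5.
With m = 5: 5x − y = −48. With m = 1/5: x − 5y = 36.

5x − y = −48 and x − 5y = 36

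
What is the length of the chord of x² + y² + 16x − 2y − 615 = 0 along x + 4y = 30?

The distance from (−8, 1) to the line is 34/√17, and r² = 680.
Half the chord is √(r² − d²) = √(612), so the full chord is 12√17.

12√17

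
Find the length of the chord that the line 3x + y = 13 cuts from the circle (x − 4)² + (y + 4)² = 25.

Centre (4, −4), r² = 25. Perpendicular distance d from centre to line = |−5| / √10 = 5/√10.
Chord = 2√(r² − d²) = 2·√(45/2) = 3√10.

3√10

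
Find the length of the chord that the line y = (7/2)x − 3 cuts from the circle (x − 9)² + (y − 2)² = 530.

Centre (9, 2), r² = 530. Perpendicular distance d from centre to line = |53| / √53 = 53/√53.
Half the chord is √(r² − d²) = √(477), so the full chord is 6√53.

6√53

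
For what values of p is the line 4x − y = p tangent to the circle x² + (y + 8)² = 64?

p = 8 ± 8√17

Tangency holds when the distance from the centre (0, −8) to the line equals the radius 8:
|4·0 − 1·(−8) − p| / √17 = 8
|p − (8)| = 8√17.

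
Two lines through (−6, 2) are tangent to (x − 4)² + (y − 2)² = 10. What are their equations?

x + 3y = 0 and x − 3y = −12

Write the tangent as mx − y + (2 − m·(−6)) = 0 and set its distance from the centre to √10:
(10m − (0))² = 10(m² + 1)
9m² − 1 = 0, so m = −1/3 or m = 1/3.
Through (−6, 2) these give x + 3y = 0 and x − 3y = −12.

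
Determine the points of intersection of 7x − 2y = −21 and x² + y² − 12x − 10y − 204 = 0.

From the line, y = (21 + 7x)/2. Substituting:
53x² + 106x − 795 = 0  ⟹  x² + 2x − 15 = 0
x = 3 or x = −5, giving (3, 21) and (−5, −7).

(−5, −7) and (3, 21)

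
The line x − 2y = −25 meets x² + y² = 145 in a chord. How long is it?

Centre (0, 0), r² = 145. Perpendicular distance d from centre to line = |25| / √5 = 25/√5.
Half the chord is √(r² − d²) = √(20), so the full chord is 4√5.

4√5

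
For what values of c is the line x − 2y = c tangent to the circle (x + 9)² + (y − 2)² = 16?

c = −13 ± 4√5

The line touches the circle iff its distance from (−9, 2) is 4:
|1·(−9) − 2·2 − c| / √5 = 4
|c − (−13)| = 4√5.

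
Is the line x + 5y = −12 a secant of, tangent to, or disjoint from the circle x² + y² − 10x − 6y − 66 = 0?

Substituting the line into the circle gives 26x² − 196x − 1146 = 0.
Discriminant = (−196)² − 4·26·(−1146) = 157600 > 0.
Two real roots: the line is a secant.

secant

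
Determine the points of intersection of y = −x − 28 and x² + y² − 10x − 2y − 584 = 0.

(−16, −12) and (−8, −20)

From the line, y = −x − 28. Substituting:
2x² + 48x + 256 = 0  ⟹  x² + 24x + 128 = 0
x = −8 or x = −16, giving (−8, −20) and (−16, −12).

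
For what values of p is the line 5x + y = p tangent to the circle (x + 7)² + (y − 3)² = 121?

p = −32 ± 11√26

Tangency holds when the distance from the centre (−7, 3) to the line equals the radius 11:
|5·(−7) + 1·3 − p| / √26 = 11
|p − (−32)| = 11√26.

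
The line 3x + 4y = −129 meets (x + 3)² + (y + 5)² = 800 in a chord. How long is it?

40

Centre (−3, −5), r² = 800. Perpendicular distance d from centre to line = |100| / √25 = 100/√25.
Half the chord is √(r² − d²) = √(400), so the full chord is 40.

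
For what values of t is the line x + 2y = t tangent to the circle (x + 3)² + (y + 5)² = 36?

t = −13 ± 6√5

For a tangent, require d(centre, line) = r = 6.
|1·(−3) + 2·(−5) − t| / √5 = 6
|t − (−13)| = 6√5.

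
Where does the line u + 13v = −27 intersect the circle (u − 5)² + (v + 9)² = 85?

From the line, v = (−27 − u)/13. Substituting:
170u² − 1870u − 2040 = 0  ⟹  u² − 11u − 12 = 0
u = 12 or u = −1, giving (12, −3) and (−1, −2).

(−1, −2) and (12, −3)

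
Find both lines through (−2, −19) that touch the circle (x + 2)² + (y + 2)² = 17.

Let a tangent through (−2, −19) have slope m. Its distance from (−2, −2) must equal √17:
[m·(0) − (17)]² = 17(m² + 1)
m² − 16 = 0, so m = −4 or m = 4.
Through (−2, −19) these give 4x + y = −27 and 4x − y = 11.

4x + y = −27 and 4x − y = 11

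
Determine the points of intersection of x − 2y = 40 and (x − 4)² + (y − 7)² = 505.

(12, −14) and (16, −12)

From the line, y = (−40 + x)/2. Substituting:
5x² − 140x + 960 = 0  ⟹  x² − 28x + 192 = 0
x = 16 or x = 12, giving (16, −12) and (12, −14).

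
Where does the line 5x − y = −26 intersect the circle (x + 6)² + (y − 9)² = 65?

(−5, 1) and (−2, 16)

Express y = 5x + 26 and substitute into the circle:
26x² + 182x + 260 = 0  ⟹  x² + 7x + 10 = 0
x = −2 or x = −5, giving (−2, 16) and (−5, 1).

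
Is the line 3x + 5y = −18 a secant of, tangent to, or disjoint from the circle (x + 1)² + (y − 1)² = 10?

Substituting the line into the circle gives 34x² + 188x + 304 = 0.
Δ = 35344 − 41344 = −6000.
No real roots: the line does not meet the circle.

disjoint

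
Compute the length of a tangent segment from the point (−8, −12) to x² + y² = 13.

Centre (0, 0), r² = 13. |PO|² = (−8)² + (−12)² = 208.
Power of the point: PT² = |PO|² − r² = 195, so PT = √195.

√195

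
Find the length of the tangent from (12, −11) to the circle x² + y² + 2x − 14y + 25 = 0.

With centre O = (−1, 7), |OP|² = 493 and r² = 25.
The tangent meets the radius at right angles, so tangent² = |PO|² − r² = 493 − 25 = 468.

6√13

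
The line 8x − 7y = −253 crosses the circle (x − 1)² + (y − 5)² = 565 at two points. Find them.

(−22, 11) and (−8, 27)

Express y = (253 + 8x)/7 and substitute into the circle:
113x² + 3390x + 19888 = 0  ⟹  x² + 30x + 176 = 0
x = −8 or x = −22, giving (−8, 27) and (−22, 11).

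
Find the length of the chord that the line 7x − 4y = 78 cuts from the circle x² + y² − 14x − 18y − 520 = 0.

Centre (7, 9), r² = 650. Perpendicular distance d from centre to line = |−65| / √65 = 65/√65.
Chord = 2√(r² − d²) = 2·√(585) = 6√65.

6√65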